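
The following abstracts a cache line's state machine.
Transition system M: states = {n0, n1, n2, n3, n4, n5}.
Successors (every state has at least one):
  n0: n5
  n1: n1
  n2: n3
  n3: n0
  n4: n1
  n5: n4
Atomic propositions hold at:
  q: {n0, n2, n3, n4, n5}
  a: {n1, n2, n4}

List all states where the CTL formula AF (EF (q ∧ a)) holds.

{n0, n2, n3, n4, n5}

Sat(q ∧ a) = {n2, n4}
EF (q ∧ a): least fixpoint, start Z0 = {n2, n4}, add states with some successor in Z. Z1 = {n2, n4, n5}; Z2 = {n0, n2, n4, n5}; Z3 = {n0, n2, n3, n4, n5}; fixed.
Sat(EF (q ∧ a)) = {n0, n2, n3, n4, n5}
AF (EF (q ∧ a)): least fixpoint, start Z0 = {n0, n2, n3, n4, n5}, add states with every successor in Z. Already a fixed point.
Sat(AF (EF (q ∧ a))) = {n0, n2, n3, n4, n5}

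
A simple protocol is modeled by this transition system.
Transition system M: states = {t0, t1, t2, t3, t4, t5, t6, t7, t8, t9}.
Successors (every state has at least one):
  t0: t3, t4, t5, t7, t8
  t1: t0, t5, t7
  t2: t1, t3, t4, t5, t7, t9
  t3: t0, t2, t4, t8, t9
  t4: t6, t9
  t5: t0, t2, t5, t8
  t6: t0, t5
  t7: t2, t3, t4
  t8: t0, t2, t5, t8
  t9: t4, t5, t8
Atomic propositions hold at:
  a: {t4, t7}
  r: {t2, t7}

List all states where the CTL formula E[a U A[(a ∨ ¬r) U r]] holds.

{t2, t7}

Sat(¬r) = {t0, t1, t3, t4, t5, t6, t8, t9}
Sat(a ∨ ¬r) = {t0, t1, t3, t4, t5, t6, t7, t8, t9}
A[(a ∨ ¬r) U r]: least fixpoint, start Z0 = Sat(r) = {t2, t7}, add states in Sat(a ∨ ¬r) with every successor in Z. Already a fixed point.
Sat(A[(a ∨ ¬r) U r]) = {t2, t7}
E[a U A[(a ∨ ¬r) U r]]: least fixpoint, start Z0 = Sat(A[(a ∨ ¬r) U r]) = {t2, t7}, add states in Sat(a) with some successor in Z. Already a fixed point.
Sat(E[a U A[(a ∨ ¬r) U r]]) = {t2, t7}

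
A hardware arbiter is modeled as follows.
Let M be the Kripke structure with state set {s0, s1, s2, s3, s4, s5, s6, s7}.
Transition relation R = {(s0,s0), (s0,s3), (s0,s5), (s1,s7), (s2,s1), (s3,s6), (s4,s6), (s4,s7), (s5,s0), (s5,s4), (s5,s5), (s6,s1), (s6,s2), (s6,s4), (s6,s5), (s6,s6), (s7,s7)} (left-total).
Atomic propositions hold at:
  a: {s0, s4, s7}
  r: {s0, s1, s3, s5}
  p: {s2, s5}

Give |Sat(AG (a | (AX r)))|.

1

Sat(AX r) = {s : every successor in {s0, s1, s3, s5}} = {s0, s2}
Sat(a | (AX r)) = {s0, s2, s4, s7}
AG (a | (AX r)): greatest fixpoint, start Z0 = {s0, s2, s4, s7}, keep only states in Sat with every successor in Z. Z1 = {s7}; fixed.
Sat(AG (a | (AX r))) = {s7}
|Sat(AG (a | (AX r)))| = |{s7}| = 1.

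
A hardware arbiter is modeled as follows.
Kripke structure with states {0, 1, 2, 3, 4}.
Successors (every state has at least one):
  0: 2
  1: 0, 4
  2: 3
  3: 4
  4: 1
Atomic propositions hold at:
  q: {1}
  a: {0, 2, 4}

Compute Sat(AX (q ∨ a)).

Sat(q ∨ a) = {0, 1, 2, 4}
Sat(AX (q ∨ a)) = {s : every successor in {0, 1, 2, 4}} = {0, 1, 3, 4}

{0, 1, 3, 4}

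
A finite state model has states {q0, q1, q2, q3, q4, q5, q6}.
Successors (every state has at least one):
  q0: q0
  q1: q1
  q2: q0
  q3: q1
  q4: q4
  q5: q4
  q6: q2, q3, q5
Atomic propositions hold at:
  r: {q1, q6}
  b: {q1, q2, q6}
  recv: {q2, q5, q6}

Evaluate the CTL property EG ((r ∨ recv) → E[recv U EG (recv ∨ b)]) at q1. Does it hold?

Sat(r ∨ recv) = {q1, q2, q5, q6}
Sat(recv ∨ b) = {q1, q2, q5, q6}
EG (recv ∨ b): greatest fixpoint, start Z0 = {q1, q2, q5, q6}, keep only states in Sat with some successor in Z. Z1 = {q1, q6}; Z2 = {q1}; fixed.
Sat(EG (recv ∨ b)) = {q1}
E[recv U EG (recv ∨ b)]: least fixpoint, start Z0 = Sat(EG (recv ∨ b)) = {q1}, add states in Sat(recv) with some successor in Z. Already a fixed point.
Sat(E[recv U EG (recv ∨ b)]) = {q1}
Sat((r ∨ recv) → E[recv U EG (recv ∨ b)]) = {q0, q1, q3, q4}
EG ((r ∨ recv) → E[recv U EG (recv ∨ b)]): greatest fixpoint, start Z0 = {q0, q1, q3, q4}, keep only states in Sat with some successor in Z. Already a fixed point.
Sat(EG ((r ∨ recv) → E[recv U EG (recv ∨ b)])) = {q0, q1, q3, q4}
q1 ∈ Sat(EG ((r ∨ recv) → E[recv U EG (recv ∨ b)])) = {q0, q1, q3, q4}, so the formula holds at q1.

Yes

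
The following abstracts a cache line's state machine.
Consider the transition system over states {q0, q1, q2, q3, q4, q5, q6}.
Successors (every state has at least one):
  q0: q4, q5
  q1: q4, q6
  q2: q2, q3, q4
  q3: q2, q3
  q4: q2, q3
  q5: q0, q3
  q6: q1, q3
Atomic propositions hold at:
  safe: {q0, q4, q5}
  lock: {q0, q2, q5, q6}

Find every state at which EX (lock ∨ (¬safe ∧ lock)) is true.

Sat(¬safe) = {q1, q2, q3, q6}
Sat(¬safe ∧ lock) = {q2, q6}
Sat(lock ∨ (¬safe ∧ lock)) = {q0, q2, q5, q6}
Sat(EX (lock ∨ (¬safe ∧ lock))) = {s : some successor in {q0, q2, q5, q6}} = {q0, q1, q2, q3, q4, q5}

{q0, q1, q2, q3, q4, q5}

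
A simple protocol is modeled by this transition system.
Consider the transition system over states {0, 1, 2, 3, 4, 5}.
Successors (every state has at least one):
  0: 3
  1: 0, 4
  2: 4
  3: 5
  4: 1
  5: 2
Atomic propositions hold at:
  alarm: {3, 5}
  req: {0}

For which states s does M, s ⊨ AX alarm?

Sat(AX alarm) = {s : every successor in {3, 5}} = {0, 3}

{0, 3}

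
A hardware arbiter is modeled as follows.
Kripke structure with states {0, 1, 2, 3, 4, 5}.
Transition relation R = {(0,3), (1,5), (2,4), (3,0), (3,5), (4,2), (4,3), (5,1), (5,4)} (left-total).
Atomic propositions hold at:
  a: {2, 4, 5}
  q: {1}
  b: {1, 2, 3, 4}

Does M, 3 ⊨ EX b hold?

Sat(EX b) = {s : some successor in {1, 2, 3, 4}} = {0, 2, 4, 5}
3 ∉ Sat(EX b) = {0, 2, 4, 5}, so the formula does not hold at 3.

No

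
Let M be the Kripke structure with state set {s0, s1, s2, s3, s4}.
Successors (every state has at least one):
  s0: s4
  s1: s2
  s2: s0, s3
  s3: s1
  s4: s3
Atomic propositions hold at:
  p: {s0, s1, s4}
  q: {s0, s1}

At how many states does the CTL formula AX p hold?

Sat(AX p) = {s : every successor in {s0, s1, s4}} = {s0, s3}
|Sat(AX p)| = |{s0, s3}| = 2.

2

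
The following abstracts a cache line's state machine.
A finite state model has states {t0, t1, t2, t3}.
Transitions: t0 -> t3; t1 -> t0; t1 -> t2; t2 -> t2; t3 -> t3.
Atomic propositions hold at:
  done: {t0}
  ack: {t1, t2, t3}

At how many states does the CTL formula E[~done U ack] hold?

3

Sat(~done) = {t1, t2, t3}
E[~done U ack]: least fixpoint, start Z0 = Sat(ack) = {t1, t2, t3}, add states in Sat(~done) with some successor in Z. Already a fixed point.
Sat(E[~done U ack]) = {t1, t2, t3}
|Sat(E[~done U ack])| = |{t1, t2, t3}| = 3.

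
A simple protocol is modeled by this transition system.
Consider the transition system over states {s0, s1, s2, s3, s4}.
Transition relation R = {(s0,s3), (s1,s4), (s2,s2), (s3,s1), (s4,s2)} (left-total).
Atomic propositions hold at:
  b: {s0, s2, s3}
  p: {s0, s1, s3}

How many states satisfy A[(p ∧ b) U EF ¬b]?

Sat(p ∧ b) = {s0, s3}
Sat(¬b) = {s1, s4}
EF ¬b: least fixpoint, start Z0 = {s1, s4}, add states with some successor in Z. Z1 = {s1, s3, s4}; Z2 = {s0, s1, s3, s4}; fixed.
Sat(EF ¬b) = {s0, s1, s3, s4}
A[(p ∧ b) U EF ¬b]: least fixpoint, start Z0 = Sat(EF ¬b) = {s0, s1, s3, s4}, add states in Sat(p ∧ b) with every successor in Z. Already a fixed point.
Sat(A[(p ∧ b) U EF ¬b]) = {s0, s1, s3, s4}
|Sat(A[(p ∧ b) U EF ¬b])| = |{s0, s1, s3, s4}| = 4.

4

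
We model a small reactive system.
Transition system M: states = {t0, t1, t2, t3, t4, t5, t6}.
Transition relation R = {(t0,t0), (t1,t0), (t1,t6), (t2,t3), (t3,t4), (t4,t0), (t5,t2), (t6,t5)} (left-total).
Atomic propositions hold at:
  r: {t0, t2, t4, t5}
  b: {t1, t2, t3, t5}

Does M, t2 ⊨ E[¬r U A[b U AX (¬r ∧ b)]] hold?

Yes

Sat(¬r) = {t1, t3, t6}
Sat(¬r ∧ b) = {t1, t3}
Sat(AX (¬r ∧ b)) = {s : every successor in {t1, t3}} = {t2}
A[b U AX (¬r ∧ b)]: least fixpoint, start Z0 = Sat(AX (¬r ∧ b)) = {t2}, add states in Sat(b) with every successor in Z. Z1 = {t2, t5}; fixed.
Sat(A[b U AX (¬r ∧ b)]) = {t2, t5}
E[¬r U A[b U AX (¬r ∧ b)]]: least fixpoint, start Z0 = Sat(A[b U AX (¬r ∧ b)]) = {t2, t5}, add states in Sat(¬r) with some successor in Z. Z1 = {t2, t5, t6}; Z2 = {t1, t2, t5, t6}; fixed.
Sat(E[¬r U A[b U AX (¬r ∧ b)]]) = {t1, t2, t5, t6}
t2 ∈ Sat(E[¬r U A[b U AX (¬r ∧ b)]]) = {t1, t2, t5, t6}, so the formula holds at t2.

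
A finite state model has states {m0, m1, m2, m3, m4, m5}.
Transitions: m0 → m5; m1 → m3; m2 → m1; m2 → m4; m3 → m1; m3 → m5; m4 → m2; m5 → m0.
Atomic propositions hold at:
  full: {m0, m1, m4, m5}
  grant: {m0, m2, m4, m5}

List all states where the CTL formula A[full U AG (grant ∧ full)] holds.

{m0, m5}

Sat(grant ∧ full) = {m0, m4, m5}
AG (grant ∧ full): greatest fixpoint, start Z0 = {m0, m4, m5}, keep only states in Sat with every successor in Z. Z1 = {m0, m5}; fixed.
Sat(AG (grant ∧ full)) = {m0, m5}
A[full U AG (grant ∧ full)]: least fixpoint, start Z0 = Sat(AG (grant ∧ full)) = {m0, m5}, add states in Sat(full) with every successor in Z. Already a fixed point.
Sat(A[full U AG (grant ∧ full)]) = {m0, m5}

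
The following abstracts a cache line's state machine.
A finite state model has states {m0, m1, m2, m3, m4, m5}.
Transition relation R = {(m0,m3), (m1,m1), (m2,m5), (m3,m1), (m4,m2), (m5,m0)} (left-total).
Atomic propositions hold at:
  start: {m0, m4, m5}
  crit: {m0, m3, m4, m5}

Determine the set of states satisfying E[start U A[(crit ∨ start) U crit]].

Sat(crit ∨ start) = {m0, m3, m4, m5}
A[(crit ∨ start) U crit]: least fixpoint, start Z0 = Sat(crit) = {m0, m3, m4, m5}, add states in Sat(crit ∨ start) with every successor in Z. Already a fixed point.
Sat(A[(crit ∨ start) U crit]) = {m0, m3, m4, m5}
E[start U A[(crit ∨ start) U crit]]: least fixpoint, start Z0 = Sat(A[(crit ∨ start) U crit]) = {m0, m3, m4, m5}, add states in Sat(start) with some successor in Z. Already a fixed point.
Sat(E[start U A[(crit ∨ start) U crit]]) = {m0, m3, m4, m5}

{m0, m3, m4, m5}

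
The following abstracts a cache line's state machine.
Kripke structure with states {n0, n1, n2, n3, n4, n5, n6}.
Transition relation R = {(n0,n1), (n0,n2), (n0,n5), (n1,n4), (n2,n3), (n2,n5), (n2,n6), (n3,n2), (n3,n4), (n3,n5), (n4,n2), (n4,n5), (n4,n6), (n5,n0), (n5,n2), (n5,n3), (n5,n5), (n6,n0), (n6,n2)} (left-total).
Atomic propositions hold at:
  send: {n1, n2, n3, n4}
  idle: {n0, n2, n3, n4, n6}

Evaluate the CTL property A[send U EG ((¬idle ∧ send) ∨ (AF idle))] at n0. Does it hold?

Yes

Sat(¬idle) = {n1, n5}
Sat(¬idle ∧ send) = {n1}
AF idle: least fixpoint, start Z0 = {n0, n2, n3, n4, n6}, add states with every successor in Z. Z1 = {n0, n1, n2, n3, n4, n6}; fixed.
Sat(AF idle) = {n0, n1, n2, n3, n4, n6}
Sat((¬idle ∧ send) ∨ (AF idle)) = {n0, n1, n2, n3, n4, n6}
EG ((¬idle ∧ send) ∨ (AF idle)): greatest fixpoint, start Z0 = {n0, n1, n2, n3, n4, n6}, keep only states in Sat with some successor in Z. Already a fixed point.
Sat(EG ((¬idle ∧ send) ∨ (AF idle))) = {n0, n1, n2, n3, n4, n6}
A[send U EG ((¬idle ∧ send) ∨ (AF idle))]: least fixpoint, start Z0 = Sat(EG ((¬idle ∧ send) ∨ (AF idle))) = {n0, n1, n2, n3, n4, n6}, add states in Sat(send) with every successor in Z. Already a fixed point.
Sat(A[send U EG ((¬idle ∧ send) ∨ (AF idle))]) = {n0, n1, n2, n3, n4, n6}
n0 ∈ Sat(A[send U EG ((¬idle ∧ send) ∨ (AF idle))]) = {n0, n1, n2, n3, n4, n6}, so the formula holds at n0.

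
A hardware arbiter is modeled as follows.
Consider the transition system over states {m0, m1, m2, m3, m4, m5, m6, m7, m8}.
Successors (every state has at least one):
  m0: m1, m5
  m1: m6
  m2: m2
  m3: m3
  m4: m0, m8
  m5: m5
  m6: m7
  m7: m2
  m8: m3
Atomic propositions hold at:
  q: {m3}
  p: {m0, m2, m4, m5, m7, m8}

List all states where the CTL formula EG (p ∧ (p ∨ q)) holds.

{m0, m2, m4, m5, m7}

Sat(p ∨ q) = {m0, m2, m3, m4, m5, m7, m8}
Sat(p ∧ (p ∨ q)) = {m0, m2, m4, m5, m7, m8}
EG (p ∧ (p ∨ q)): greatest fixpoint, start Z0 = {m0, m2, m4, m5, m7, m8}, keep only states in Sat with some successor in Z. Z1 = {m0, m2, m4, m5, m7}; fixed.
Sat(EG (p ∧ (p ∨ q))) = {m0, m2, m4, m5, m7}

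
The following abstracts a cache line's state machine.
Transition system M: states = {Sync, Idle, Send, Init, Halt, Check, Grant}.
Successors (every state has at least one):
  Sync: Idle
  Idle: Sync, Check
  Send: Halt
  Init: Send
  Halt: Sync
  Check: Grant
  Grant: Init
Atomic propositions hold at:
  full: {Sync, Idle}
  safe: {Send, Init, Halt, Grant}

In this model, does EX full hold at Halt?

Sat(EX full) = {s : some successor in {Sync, Idle}} = {Sync, Idle, Halt}
Halt ∈ Sat(EX full) = {Sync, Idle, Halt}, so the formula holds at Halt.

Yes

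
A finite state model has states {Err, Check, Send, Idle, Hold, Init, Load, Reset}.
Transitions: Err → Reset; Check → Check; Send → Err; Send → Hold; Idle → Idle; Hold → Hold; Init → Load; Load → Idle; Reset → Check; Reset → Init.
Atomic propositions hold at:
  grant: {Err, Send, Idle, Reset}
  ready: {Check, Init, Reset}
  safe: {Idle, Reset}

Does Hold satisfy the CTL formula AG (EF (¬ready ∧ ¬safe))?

Sat(¬ready) = {Err, Send, Idle, Hold, Load}
Sat(¬safe) = {Err, Check, Send, Hold, Init, Load}
Sat(¬ready ∧ ¬safe) = {Err, Send, Hold, Load}
EF (¬ready ∧ ¬safe): least fixpoint, start Z0 = {Err, Send, Hold, Load}, add states with some successor in Z. Z1 = {Err, Send, Hold, Init, Load}; Z2 = {Err, Send, Hold, Init, Load, Reset}; fixed.
Sat(EF (¬ready ∧ ¬safe)) = {Err, Send, Hold, Init, Load, Reset}
AG (EF (¬ready ∧ ¬safe)): greatest fixpoint, start Z0 = {Err, Send, Hold, Init, Load, Reset}, keep only states in Sat with every successor in Z. Z1 = {Err, Send, Hold, Init}; Z2 = {Send, Hold}; Z3 = {Hold}; fixed.
Sat(AG (EF (¬ready ∧ ¬safe))) = {Hold}
Hold ∈ Sat(AG (EF (¬ready ∧ ¬safe))) = {Hold}, so the formula holds at Hold.

Yes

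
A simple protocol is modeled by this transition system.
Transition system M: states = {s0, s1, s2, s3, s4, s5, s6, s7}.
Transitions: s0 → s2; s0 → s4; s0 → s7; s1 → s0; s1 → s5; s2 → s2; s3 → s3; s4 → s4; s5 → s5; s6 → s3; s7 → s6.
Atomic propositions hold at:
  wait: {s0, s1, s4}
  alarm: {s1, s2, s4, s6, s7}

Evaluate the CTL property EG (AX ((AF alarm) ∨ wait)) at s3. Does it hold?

AF alarm: least fixpoint, start Z0 = {s1, s2, s4, s6, s7}, add states with every successor in Z. Z1 = {s0, s1, s2, s4, s6, s7}; fixed.
Sat(AF alarm) = {s0, s1, s2, s4, s6, s7}
Sat((AF alarm) ∨ wait) = {s0, s1, s2, s4, s6, s7}
Sat(AX ((AF alarm) ∨ wait)) = {s : every successor in {s0, s1, s2, s4, s6, s7}} = {s0, s2, s4, s7}
EG (AX ((AF alarm) ∨ wait)): greatest fixpoint, start Z0 = {s0, s2, s4, s7}, keep only states in Sat with some successor in Z. Z1 = {s0, s2, s4}; fixed.
Sat(EG (AX ((AF alarm) ∨ wait))) = {s0, s2, s4}
s3 ∉ Sat(EG (AX ((AF alarm) ∨ wait))) = {s0, s2, s4}, so the formula does not hold at s3.

No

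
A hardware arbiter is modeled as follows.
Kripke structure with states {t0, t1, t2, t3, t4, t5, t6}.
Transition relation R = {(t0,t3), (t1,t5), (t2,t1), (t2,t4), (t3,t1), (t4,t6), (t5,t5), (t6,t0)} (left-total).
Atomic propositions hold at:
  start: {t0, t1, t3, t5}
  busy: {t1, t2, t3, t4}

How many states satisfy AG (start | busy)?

4

Sat(start | busy) = {t0, t1, t2, t3, t4, t5}
AG (start | busy): greatest fixpoint, start Z0 = {t0, t1, t2, t3, t4, t5}, keep only states in Sat with every successor in Z. Z1 = {t0, t1, t2, t3, t5}; Z2 = {t0, t1, t3, t5}; fixed.
Sat(AG (start | busy)) = {t0, t1, t3, t5}
|Sat(AG (start | busy))| = |{t0, t1, t3, t5}| = 4.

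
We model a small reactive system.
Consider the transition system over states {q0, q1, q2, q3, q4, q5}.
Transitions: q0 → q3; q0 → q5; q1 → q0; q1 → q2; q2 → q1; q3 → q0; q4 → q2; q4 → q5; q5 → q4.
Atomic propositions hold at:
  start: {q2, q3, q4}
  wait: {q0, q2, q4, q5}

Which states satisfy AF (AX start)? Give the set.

{q5}

Sat(AX start) = {s : every successor in {q2, q3, q4}} = {q5}
AF (AX start): least fixpoint, start Z0 = {q5}, add states with every successor in Z. Already a fixed point.
Sat(AF (AX start)) = {q5}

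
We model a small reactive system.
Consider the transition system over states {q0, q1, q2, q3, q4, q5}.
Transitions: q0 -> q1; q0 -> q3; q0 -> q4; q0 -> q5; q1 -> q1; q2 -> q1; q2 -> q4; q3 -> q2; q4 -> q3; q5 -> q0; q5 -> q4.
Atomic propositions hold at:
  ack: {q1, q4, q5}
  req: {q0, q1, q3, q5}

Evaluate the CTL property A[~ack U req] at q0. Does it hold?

Yes

Sat(~ack) = {q0, q2, q3}
A[~ack U req]: least fixpoint, start Z0 = Sat(req) = {q0, q1, q3, q5}, add states in Sat(~ack) with every successor in Z. Already a fixed point.
Sat(A[~ack U req]) = {q0, q1, q3, q5}
q0 ∈ Sat(A[~ack U req]) = {q0, q1, q3, q5}, so the formula holds at q0.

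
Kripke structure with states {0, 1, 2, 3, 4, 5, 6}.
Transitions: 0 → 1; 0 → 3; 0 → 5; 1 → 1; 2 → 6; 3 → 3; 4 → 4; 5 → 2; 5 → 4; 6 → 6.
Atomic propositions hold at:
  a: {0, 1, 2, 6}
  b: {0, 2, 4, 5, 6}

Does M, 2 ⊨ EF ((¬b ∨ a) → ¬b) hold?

No

Sat(¬b) = {1, 3}
Sat(¬b ∨ a) = {0, 1, 2, 3, 6}
Sat((¬b ∨ a) → ¬b) = {1, 3, 4, 5}
EF ((¬b ∨ a) → ¬b): least fixpoint, start Z0 = {1, 3, 4, 5}, add states with some successor in Z. Z1 = {0, 1, 3, 4, 5}; fixed.
Sat(EF ((¬b ∨ a) → ¬b)) = {0, 1, 3, 4, 5}
2 ∉ Sat(EF ((¬b ∨ a) → ¬b)) = {0, 1, 3, 4, 5}, so the formula does not hold at 2.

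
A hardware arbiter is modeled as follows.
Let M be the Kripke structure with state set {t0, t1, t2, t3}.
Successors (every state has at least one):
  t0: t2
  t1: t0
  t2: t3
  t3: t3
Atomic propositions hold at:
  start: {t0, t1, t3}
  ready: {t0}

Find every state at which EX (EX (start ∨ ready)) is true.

Sat(start ∨ ready) = {t0, t1, t3}
Sat(EX (start ∨ ready)) = {s : some successor in {t0, t1, t3}} = {t1, t2, t3}
Sat(EX (EX (start ∨ ready))) = {s : some successor in {t1, t2, t3}} = {t0, t2, t3}

{t0, t2, t3}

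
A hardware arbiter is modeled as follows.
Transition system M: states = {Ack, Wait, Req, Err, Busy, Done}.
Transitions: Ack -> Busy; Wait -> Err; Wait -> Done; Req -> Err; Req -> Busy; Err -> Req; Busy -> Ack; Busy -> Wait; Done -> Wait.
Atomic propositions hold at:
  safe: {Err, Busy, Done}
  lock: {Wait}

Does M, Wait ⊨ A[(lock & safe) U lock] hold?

Sat(lock & safe) = ∅
A[(lock & safe) U lock]: least fixpoint, start Z0 = Sat(lock) = {Wait}, add states in Sat(lock & safe) with every successor in Z. Already a fixed point.
Sat(A[(lock & safe) U lock]) = {Wait}
Wait ∈ Sat(A[(lock & safe) U lock]) = {Wait}, so the formula holds at Wait.

Yes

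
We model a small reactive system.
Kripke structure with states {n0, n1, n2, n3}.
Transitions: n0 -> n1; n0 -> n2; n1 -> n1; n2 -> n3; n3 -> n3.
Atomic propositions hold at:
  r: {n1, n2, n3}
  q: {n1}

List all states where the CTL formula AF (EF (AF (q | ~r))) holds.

Sat(~r) = {n0}
Sat(q | ~r) = {n0, n1}
AF (q | ~r): least fixpoint, start Z0 = {n0, n1}, add states with every successor in Z. Already a fixed point.
Sat(AF (q | ~r)) = {n0, n1}
EF (AF (q | ~r)): least fixpoint, start Z0 = {n0, n1}, add states with some successor in Z. Already a fixed point.
Sat(EF (AF (q | ~r))) = {n0, n1}
AF (EF (AF (q | ~r))): least fixpoint, start Z0 = {n0, n1}, add states with every successor in Z. Already a fixed point.
Sat(AF (EF (AF (q | ~r)))) = {n0, n1}

{n0, n1}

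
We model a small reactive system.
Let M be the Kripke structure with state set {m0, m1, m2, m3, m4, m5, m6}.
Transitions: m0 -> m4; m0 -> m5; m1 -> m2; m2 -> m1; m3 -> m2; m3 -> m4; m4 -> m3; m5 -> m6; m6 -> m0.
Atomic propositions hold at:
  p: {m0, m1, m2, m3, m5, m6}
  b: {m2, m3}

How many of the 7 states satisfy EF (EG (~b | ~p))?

3

Sat(~b) = {m0, m1, m4, m5, m6}
Sat(~p) = {m4}
Sat(~b | ~p) = {m0, m1, m4, m5, m6}
EG (~b | ~p): greatest fixpoint, start Z0 = {m0, m1, m4, m5, m6}, keep only states in Sat with some successor in Z. Z1 = {m0, m5, m6}; fixed.
Sat(EG (~b | ~p)) = {m0, m5, m6}
EF (EG (~b | ~p)): least fixpoint, start Z0 = {m0, m5, m6}, add states with some successor in Z. Already a fixed point.
Sat(EF (EG (~b | ~p))) = {m0, m5, m6}
|Sat(EF (EG (~b | ~p)))| = |{m0, m5, m6}| = 3.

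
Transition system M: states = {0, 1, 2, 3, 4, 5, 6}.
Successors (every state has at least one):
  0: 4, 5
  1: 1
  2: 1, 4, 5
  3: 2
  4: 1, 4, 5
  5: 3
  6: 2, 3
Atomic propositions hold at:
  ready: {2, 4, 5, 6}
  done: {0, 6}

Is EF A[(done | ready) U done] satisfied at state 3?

No

Sat(done | ready) = {0, 2, 4, 5, 6}
A[(done | ready) U done]: least fixpoint, start Z0 = Sat(done) = {0, 6}, add states in Sat(done | ready) with every successor in Z. Already a fixed point.
Sat(A[(done | ready) U done]) = {0, 6}
EF A[(done | ready) U done]: least fixpoint, start Z0 = {0, 6}, add states with some successor in Z. Already a fixed point.
Sat(EF A[(done | ready) U done]) = {0, 6}
3 ∉ Sat(EF A[(done | ready) U done]) = {0, 6}, so the formula does not hold at 3.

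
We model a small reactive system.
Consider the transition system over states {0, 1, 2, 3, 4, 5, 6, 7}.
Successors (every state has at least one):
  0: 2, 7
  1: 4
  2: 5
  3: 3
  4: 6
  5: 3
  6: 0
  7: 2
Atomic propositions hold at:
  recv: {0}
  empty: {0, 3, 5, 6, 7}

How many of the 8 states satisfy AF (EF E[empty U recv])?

E[empty U recv]: least fixpoint, start Z0 = Sat(recv) = {0}, add states in Sat(empty) with some successor in Z. Z1 = {0, 6}; fixed.
Sat(E[empty U recv]) = {0, 6}
EF E[empty U recv]: least fixpoint, start Z0 = {0, 6}, add states with some successor in Z. Z1 = {0, 4, 6}; Z2 = {0, 1, 4, 6}; fixed.
Sat(EF E[empty U recv]) = {0, 1, 4, 6}
AF (EF E[empty U recv]): least fixpoint, start Z0 = {0, 1, 4, 6}, add states with every successor in Z. Already a fixed point.
Sat(AF (EF E[empty U recv])) = {0, 1, 4, 6}
|Sat(AF (EF E[empty U recv]))| = |{0, 1, 4, 6}| = 4.

4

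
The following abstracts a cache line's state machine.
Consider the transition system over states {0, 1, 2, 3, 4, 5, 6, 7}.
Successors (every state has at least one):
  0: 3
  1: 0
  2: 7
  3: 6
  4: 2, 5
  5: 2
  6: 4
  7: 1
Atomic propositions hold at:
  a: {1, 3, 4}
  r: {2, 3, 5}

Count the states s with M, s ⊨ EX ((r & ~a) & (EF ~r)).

Sat(~a) = {0, 2, 5, 6, 7}
Sat(r & ~a) = {2, 5}
Sat(~r) = {0, 1, 4, 6, 7}
EF ~r: least fixpoint, start Z0 = {0, 1, 4, 6, 7}, add states with some successor in Z. Z1 = {0, 1, 2, 3, 4, 6, 7}; Z2 = {0, 1, 2, 3, 4, 5, 6, 7}; fixed.
Sat(EF ~r) = {0, 1, 2, 3, 4, 5, 6, 7}
Sat((r & ~a) & (EF ~r)) = {2, 5}
Sat(EX ((r & ~a) & (EF ~r))) = {s : some successor in {2, 5}} = {4, 5}
|Sat(EX ((r & ~a) & (EF ~r)))| = |{4, 5}| = 2.

2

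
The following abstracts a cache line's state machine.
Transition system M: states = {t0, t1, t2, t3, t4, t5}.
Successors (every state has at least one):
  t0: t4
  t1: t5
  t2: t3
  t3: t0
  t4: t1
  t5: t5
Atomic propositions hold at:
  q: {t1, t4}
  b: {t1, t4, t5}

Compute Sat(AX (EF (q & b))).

Sat(q & b) = {t1, t4}
EF (q & b): least fixpoint, start Z0 = {t1, t4}, add states with some successor in Z. Z1 = {t0, t1, t4}; Z2 = {t0, t1, t3, t4}; Z3 = {t0, t1, t2, t3, t4}; fixed.
Sat(EF (q & b)) = {t0, t1, t2, t3, t4}
Sat(AX (EF (q & b))) = {s : every successor in {t0, t1, t2, t3, t4}} = {t0, t2, t3, t4}

{t0, t2, t3, t4}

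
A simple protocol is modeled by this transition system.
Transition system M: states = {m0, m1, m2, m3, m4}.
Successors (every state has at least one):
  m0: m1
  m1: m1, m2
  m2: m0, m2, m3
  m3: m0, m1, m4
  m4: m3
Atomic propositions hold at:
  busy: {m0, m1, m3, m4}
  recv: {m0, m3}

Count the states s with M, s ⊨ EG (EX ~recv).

4

Sat(~recv) = {m1, m2, m4}
Sat(EX ~recv) = {s : some successor in {m1, m2, m4}} = {m0, m1, m2, m3}
EG (EX ~recv): greatest fixpoint, start Z0 = {m0, m1, m2, m3}, keep only states in Sat with some successor in Z. Already a fixed point.
Sat(EG (EX ~recv)) = {m0, m1, m2, m3}
|Sat(EG (EX ~recv))| = |{m0, m1, m2, m3}| = 4.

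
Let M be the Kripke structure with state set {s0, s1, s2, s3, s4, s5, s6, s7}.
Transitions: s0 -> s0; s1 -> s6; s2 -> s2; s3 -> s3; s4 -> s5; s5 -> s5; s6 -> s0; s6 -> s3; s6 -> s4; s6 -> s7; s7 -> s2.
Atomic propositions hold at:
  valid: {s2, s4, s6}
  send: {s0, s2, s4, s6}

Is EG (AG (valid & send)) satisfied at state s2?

Yes

Sat(valid & send) = {s2, s4, s6}
AG (valid & send): greatest fixpoint, start Z0 = {s2, s4, s6}, keep only states in Sat with every successor in Z. Z1 = {s2}; fixed.
Sat(AG (valid & send)) = {s2}
EG (AG (valid & send)): greatest fixpoint, start Z0 = {s2}, keep only states in Sat with some successor in Z. Already a fixed point.
Sat(EG (AG (valid & send))) = {s2}
s2 ∈ Sat(EG (AG (valid & send))) = {s2}, so the formula holds at s2.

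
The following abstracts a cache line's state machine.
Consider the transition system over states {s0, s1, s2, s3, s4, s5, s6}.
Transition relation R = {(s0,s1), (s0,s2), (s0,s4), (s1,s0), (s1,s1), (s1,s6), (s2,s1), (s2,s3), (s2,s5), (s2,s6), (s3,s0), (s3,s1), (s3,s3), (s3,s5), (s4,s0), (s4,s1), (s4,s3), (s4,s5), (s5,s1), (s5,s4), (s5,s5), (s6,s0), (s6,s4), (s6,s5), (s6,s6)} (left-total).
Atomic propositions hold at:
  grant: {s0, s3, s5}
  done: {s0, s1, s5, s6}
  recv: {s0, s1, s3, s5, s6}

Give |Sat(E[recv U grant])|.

E[recv U grant]: least fixpoint, start Z0 = Sat(grant) = {s0, s3, s5}, add states in Sat(recv) with some successor in Z. Z1 = {s0, s1, s3, s5, s6}; fixed.
Sat(E[recv U grant]) = {s0, s1, s3, s5, s6}
|Sat(E[recv U grant])| = |{s0, s1, s3, s5, s6}| = 5.

5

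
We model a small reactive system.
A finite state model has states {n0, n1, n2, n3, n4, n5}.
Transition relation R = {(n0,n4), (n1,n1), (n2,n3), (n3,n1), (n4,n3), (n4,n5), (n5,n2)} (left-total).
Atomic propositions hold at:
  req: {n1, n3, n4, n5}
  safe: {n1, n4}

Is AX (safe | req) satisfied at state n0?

Sat(safe | req) = {n1, n3, n4, n5}
Sat(AX (safe | req)) = {s : every successor in {n1, n3, n4, n5}} = {n0, n1, n2, n3, n4}
n0 ∈ Sat(AX (safe | req)) = {n0, n1, n2, n3, n4}, so the formula holds at n0.

Yes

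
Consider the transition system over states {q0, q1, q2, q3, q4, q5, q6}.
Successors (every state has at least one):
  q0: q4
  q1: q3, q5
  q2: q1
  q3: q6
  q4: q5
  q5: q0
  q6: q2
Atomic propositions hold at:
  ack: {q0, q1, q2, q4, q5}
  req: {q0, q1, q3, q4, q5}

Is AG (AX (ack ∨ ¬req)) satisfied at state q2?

No

Sat(¬req) = {q2, q6}
Sat(ack ∨ ¬req) = {q0, q1, q2, q4, q5, q6}
Sat(AX (ack ∨ ¬req)) = {s : every successor in {q0, q1, q2, q4, q5, q6}} = {q0, q2, q3, q4, q5, q6}
AG (AX (ack ∨ ¬req)): greatest fixpoint, start Z0 = {q0, q2, q3, q4, q5, q6}, keep only states in Sat with every successor in Z. Z1 = {q0, q3, q4, q5, q6}; Z2 = {q0, q3, q4, q5}; Z3 = {q0, q4, q5}; fixed.
Sat(AG (AX (ack ∨ ¬req))) = {q0, q4, q5}
q2 ∉ Sat(AG (AX (ack ∨ ¬req))) = {q0, q4, q5}, so the formula does not hold at q2.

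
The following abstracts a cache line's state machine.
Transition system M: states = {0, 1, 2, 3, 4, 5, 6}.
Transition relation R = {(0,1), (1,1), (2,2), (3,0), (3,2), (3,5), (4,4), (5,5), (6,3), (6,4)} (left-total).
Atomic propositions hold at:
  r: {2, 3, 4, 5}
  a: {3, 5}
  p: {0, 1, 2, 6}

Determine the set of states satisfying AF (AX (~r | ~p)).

Sat(~r) = {0, 1, 6}
Sat(~p) = {3, 4, 5}
Sat(~r | ~p) = {0, 1, 3, 4, 5, 6}
Sat(AX (~r | ~p)) = {s : every successor in {0, 1, 3, 4, 5, 6}} = {0, 1, 4, 5, 6}
AF (AX (~r | ~p)): least fixpoint, start Z0 = {0, 1, 4, 5, 6}, add states with every successor in Z. Already a fixed point.
Sat(AF (AX (~r | ~p))) = {0, 1, 4, 5, 6}

{0, 1, 4, 5, 6}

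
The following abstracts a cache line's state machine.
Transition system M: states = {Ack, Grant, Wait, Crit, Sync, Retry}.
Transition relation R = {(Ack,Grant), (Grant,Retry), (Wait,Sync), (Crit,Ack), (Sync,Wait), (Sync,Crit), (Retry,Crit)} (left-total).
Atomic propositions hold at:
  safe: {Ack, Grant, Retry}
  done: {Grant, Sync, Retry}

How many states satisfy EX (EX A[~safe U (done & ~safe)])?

Sat(~safe) = {Wait, Crit, Sync}
Sat(done & ~safe) = {Sync}
A[~safe U (done & ~safe)]: least fixpoint, start Z0 = Sat((done & ~safe)) = {Sync}, add states in Sat(~safe) with every successor in Z. Z1 = {Wait, Sync}; fixed.
Sat(A[~safe U (done & ~safe)]) = {Wait, Sync}
Sat(EX A[~safe U (done & ~safe)]) = {s : some successor in {Wait, Sync}} = {Wait, Sync}
Sat(EX (EX A[~safe U (done & ~safe)])) = {s : some successor in {Wait, Sync}} = {Wait, Sync}
|Sat(EX (EX A[~safe U (done & ~safe)]))| = |{Wait, Sync}| = 2.

2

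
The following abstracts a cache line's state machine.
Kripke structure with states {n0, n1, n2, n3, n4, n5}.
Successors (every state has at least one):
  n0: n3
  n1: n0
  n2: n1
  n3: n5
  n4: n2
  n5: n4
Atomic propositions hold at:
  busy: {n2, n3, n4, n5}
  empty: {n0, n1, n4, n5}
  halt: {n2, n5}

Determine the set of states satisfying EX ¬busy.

{n1, n2}

Sat(¬busy) = {n0, n1}
Sat(EX ¬busy) = {s : some successor in {n0, n1}} = {n1, n2}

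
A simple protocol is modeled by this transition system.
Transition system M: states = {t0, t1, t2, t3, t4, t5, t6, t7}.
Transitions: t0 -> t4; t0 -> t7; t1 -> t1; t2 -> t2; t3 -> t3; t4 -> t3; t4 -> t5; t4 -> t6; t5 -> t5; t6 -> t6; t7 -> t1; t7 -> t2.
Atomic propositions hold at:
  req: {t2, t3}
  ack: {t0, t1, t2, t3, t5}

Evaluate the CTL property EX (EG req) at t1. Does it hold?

No

EG req: greatest fixpoint, start Z0 = {t2, t3}, keep only states in Sat with some successor in Z. Already a fixed point.
Sat(EG req) = {t2, t3}
Sat(EX (EG req)) = {s : some successor in {t2, t3}} = {t2, t3, t4, t7}
t1 ∉ Sat(EX (EG req)) = {t2, t3, t4, t7}, so the formula does not hold at t1.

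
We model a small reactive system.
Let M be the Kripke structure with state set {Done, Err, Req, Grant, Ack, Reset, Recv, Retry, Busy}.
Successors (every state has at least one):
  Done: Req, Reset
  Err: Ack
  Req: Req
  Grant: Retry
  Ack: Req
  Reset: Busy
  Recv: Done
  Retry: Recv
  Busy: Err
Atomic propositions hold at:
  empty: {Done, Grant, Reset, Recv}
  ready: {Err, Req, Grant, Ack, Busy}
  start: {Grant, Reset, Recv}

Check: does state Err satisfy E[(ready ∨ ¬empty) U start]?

Sat(¬empty) = {Err, Req, Ack, Retry, Busy}
Sat(ready ∨ ¬empty) = {Err, Req, Grant, Ack, Retry, Busy}
E[(ready ∨ ¬empty) U start]: least fixpoint, start Z0 = Sat(start) = {Grant, Reset, Recv}, add states in Sat(ready ∨ ¬empty) with some successor in Z. Z1 = {Grant, Reset, Recv, Retry}; fixed.
Sat(E[(ready ∨ ¬empty) U start]) = {Grant, Reset, Recv, Retry}
Err ∉ Sat(E[(ready ∨ ¬empty) U start]) = {Grant, Reset, Recv, Retry}, so the formula does not hold at Err.

No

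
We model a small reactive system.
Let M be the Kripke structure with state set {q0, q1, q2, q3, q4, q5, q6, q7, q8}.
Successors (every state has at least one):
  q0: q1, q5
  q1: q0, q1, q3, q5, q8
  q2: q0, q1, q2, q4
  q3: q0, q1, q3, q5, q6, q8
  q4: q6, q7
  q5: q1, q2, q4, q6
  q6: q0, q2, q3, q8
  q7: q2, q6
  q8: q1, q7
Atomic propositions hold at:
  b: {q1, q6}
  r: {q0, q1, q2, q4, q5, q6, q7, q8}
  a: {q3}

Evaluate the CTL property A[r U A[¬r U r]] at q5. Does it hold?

Sat(¬r) = {q3}
A[¬r U r]: least fixpoint, start Z0 = Sat(r) = {q0, q1, q2, q4, q5, q6, q7, q8}, add states in Sat(¬r) with every successor in Z. Already a fixed point.
Sat(A[¬r U r]) = {q0, q1, q2, q4, q5, q6, q7, q8}
A[r U A[¬r U r]]: least fixpoint, start Z0 = Sat(A[¬r U r]) = {q0, q1, q2, q4, q5, q6, q7, q8}, add states in Sat(r) with every successor in Z. Already a fixed point.
Sat(A[r U A[¬r U r]]) = {q0, q1, q2, q4, q5, q6, q7, q8}
q5 ∈ Sat(A[r U A[¬r U r]]) = {q0, q1, q2, q4, q5, q6, q7, q8}, so the formula holds at q5.

Yes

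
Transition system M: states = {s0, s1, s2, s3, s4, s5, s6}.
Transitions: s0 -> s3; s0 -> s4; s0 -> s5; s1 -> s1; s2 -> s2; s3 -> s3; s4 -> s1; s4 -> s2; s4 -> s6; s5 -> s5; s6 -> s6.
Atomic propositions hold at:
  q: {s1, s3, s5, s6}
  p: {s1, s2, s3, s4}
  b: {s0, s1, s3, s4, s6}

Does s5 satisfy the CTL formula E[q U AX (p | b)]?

No

Sat(p | b) = {s0, s1, s2, s3, s4, s6}
Sat(AX (p | b)) = {s : every successor in {s0, s1, s2, s3, s4, s6}} = {s1, s2, s3, s4, s6}
E[q U AX (p | b)]: least fixpoint, start Z0 = Sat(AX (p | b)) = {s1, s2, s3, s4, s6}, add states in Sat(q) with some successor in Z. Already a fixed point.
Sat(E[q U AX (p | b)]) = {s1, s2, s3, s4, s6}
s5 ∉ Sat(E[q U AX (p | b)]) = {s1, s2, s3, s4, s6}, so the formula does not hold at s5.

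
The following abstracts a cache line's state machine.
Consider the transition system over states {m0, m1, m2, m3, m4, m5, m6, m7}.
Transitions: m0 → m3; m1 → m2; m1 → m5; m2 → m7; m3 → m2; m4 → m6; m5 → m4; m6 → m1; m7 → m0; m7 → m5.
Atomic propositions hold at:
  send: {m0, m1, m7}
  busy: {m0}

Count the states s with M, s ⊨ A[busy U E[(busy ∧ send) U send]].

3

Sat(busy ∧ send) = {m0}
E[(busy ∧ send) U send]: least fixpoint, start Z0 = Sat(send) = {m0, m1, m7}, add states in Sat(busy ∧ send) with some successor in Z. Already a fixed point.
Sat(E[(busy ∧ send) U send]) = {m0, m1, m7}
A[busy U E[(busy ∧ send) U send]]: least fixpoint, start Z0 = Sat(E[(busy ∧ send) U send]) = {m0, m1, m7}, add states in Sat(busy) with every successor in Z. Already a fixed point.
Sat(A[busy U E[(busy ∧ send) U send]]) = {m0, m1, m7}
|Sat(A[busy U E[(busy ∧ send) U send]])| = |{m0, m1, m7}| = 3.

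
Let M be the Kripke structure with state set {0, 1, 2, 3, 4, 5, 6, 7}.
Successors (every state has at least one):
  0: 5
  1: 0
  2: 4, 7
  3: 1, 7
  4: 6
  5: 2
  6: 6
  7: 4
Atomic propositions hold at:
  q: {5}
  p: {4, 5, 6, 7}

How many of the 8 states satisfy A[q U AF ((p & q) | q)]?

Sat(p & q) = {5}
Sat((p & q) | q) = {5}
AF ((p & q) | q): least fixpoint, start Z0 = {5}, add states with every successor in Z. Z1 = {0, 5}; Z2 = {0, 1, 5}; fixed.
Sat(AF ((p & q) | q)) = {0, 1, 5}
A[q U AF ((p & q) | q)]: least fixpoint, start Z0 = Sat(AF ((p & q) | q)) = {0, 1, 5}, add states in Sat(q) with every successor in Z. Already a fixed point.
Sat(A[q U AF ((p & q) | q)]) = {0, 1, 5}
|Sat(A[q U AF ((p & q) | q)])| = |{0, 1, 5}| = 3.

3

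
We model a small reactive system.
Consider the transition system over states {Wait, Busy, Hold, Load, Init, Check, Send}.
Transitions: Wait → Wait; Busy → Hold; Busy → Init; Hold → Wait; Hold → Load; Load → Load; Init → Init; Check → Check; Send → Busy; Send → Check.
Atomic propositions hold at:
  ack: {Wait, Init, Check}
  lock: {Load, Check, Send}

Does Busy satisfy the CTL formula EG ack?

EG ack: greatest fixpoint, start Z0 = {Wait, Init, Check}, keep only states in Sat with some successor in Z. Already a fixed point.
Sat(EG ack) = {Wait, Init, Check}
Busy ∉ Sat(EG ack) = {Wait, Init, Check}, so the formula does not hold at Busy.

No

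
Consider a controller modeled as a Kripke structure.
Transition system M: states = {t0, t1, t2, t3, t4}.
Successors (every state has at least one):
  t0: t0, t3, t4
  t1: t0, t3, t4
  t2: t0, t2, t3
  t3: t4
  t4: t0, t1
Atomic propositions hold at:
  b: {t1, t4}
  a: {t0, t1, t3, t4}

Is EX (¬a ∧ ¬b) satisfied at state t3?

No

Sat(¬a) = {t2}
Sat(¬b) = {t0, t2, t3}
Sat(¬a ∧ ¬b) = {t2}
Sat(EX (¬a ∧ ¬b)) = {s : some successor in {t2}} = {t2}
t3 ∉ Sat(EX (¬a ∧ ¬b)) = {t2}, so the formula does not hold at t3.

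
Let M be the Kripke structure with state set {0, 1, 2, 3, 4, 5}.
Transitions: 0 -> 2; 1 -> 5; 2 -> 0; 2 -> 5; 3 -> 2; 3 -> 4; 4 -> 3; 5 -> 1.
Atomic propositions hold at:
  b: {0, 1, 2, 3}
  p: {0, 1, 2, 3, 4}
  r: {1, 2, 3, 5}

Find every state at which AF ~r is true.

{0, 4}

Sat(~r) = {0, 4}
AF ~r: least fixpoint, start Z0 = {0, 4}, add states with every successor in Z. Already a fixed point.
Sat(AF ~r) = {0, 4}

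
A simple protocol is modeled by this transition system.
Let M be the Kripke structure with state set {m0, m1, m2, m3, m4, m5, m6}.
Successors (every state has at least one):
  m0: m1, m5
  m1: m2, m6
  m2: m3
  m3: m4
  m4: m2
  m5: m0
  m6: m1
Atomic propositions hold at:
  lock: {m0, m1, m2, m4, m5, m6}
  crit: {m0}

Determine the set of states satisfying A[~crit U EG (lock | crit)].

{m0, m1, m5, m6}

Sat(~crit) = {m1, m2, m3, m4, m5, m6}
Sat(lock | crit) = {m0, m1, m2, m4, m5, m6}
EG (lock | crit): greatest fixpoint, start Z0 = {m0, m1, m2, m4, m5, m6}, keep only states in Sat with some successor in Z. Z1 = {m0, m1, m4, m5, m6}; Z2 = {m0, m1, m5, m6}; fixed.
Sat(EG (lock | crit)) = {m0, m1, m5, m6}
A[~crit U EG (lock | crit)]: least fixpoint, start Z0 = Sat(EG (lock | crit)) = {m0, m1, m5, m6}, add states in Sat(~crit) with every successor in Z. Already a fixed point.
Sat(A[~crit U EG (lock | crit)]) = {m0, m1, m5, m6}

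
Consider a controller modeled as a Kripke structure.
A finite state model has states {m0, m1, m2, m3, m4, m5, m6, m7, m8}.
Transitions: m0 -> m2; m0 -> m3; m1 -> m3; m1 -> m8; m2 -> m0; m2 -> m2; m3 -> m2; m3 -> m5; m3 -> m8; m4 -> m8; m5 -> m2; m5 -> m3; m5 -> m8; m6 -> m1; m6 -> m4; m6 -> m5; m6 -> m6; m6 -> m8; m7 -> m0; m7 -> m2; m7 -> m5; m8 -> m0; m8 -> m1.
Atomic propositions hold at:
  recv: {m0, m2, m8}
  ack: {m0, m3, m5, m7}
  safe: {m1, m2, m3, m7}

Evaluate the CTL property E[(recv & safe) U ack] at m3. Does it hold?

Sat(recv & safe) = {m2}
E[(recv & safe) U ack]: least fixpoint, start Z0 = Sat(ack) = {m0, m3, m5, m7}, add states in Sat(recv & safe) with some successor in Z. Z1 = {m0, m2, m3, m5, m7}; fixed.
Sat(E[(recv & safe) U ack]) = {m0, m2, m3, m5, m7}
m3 ∈ Sat(E[(recv & safe) U ack]) = {m0, m2, m3, m5, m7}, so the formula holds at m3.

Yes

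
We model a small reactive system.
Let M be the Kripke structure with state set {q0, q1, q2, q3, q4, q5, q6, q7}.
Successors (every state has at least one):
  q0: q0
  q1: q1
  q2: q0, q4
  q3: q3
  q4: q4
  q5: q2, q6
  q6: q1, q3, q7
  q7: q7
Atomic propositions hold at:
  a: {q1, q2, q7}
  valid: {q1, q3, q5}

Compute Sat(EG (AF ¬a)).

Sat(¬a) = {q0, q3, q4, q5, q6}
AF ¬a: least fixpoint, start Z0 = {q0, q3, q4, q5, q6}, add states with every successor in Z. Z1 = {q0, q2, q3, q4, q5, q6}; fixed.
Sat(AF ¬a) = {q0, q2, q3, q4, q5, q6}
EG (AF ¬a): greatest fixpoint, start Z0 = {q0, q2, q3, q4, q5, q6}, keep only states in Sat with some successor in Z. Already a fixed point.
Sat(EG (AF ¬a)) = {q0, q2, q3, q4, q5, q6}

{q0, q2, q3, q4, q5, q6}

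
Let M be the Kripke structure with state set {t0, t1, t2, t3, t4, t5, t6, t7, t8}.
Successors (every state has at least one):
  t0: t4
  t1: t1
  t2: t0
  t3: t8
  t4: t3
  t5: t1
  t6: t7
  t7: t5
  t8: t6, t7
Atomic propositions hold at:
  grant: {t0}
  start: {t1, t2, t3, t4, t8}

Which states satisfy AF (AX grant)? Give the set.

{t2}

Sat(AX grant) = {s : every successor in {t0}} = {t2}
AF (AX grant): least fixpoint, start Z0 = {t2}, add states with every successor in Z. Already a fixed point.
Sat(AF (AX grant)) = {t2}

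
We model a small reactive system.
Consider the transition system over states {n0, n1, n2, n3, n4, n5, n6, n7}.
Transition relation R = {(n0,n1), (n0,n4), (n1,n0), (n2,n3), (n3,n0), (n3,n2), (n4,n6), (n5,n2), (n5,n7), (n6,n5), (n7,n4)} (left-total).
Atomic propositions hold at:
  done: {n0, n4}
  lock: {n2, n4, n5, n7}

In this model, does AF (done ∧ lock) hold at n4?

Sat(done ∧ lock) = {n4}
AF (done ∧ lock): least fixpoint, start Z0 = {n4}, add states with every successor in Z. Z1 = {n4, n7}; fixed.
Sat(AF (done ∧ lock)) = {n4, n7}
n4 ∈ Sat(AF (done ∧ lock)) = {n4, n7}, so the formula holds at n4.

Yes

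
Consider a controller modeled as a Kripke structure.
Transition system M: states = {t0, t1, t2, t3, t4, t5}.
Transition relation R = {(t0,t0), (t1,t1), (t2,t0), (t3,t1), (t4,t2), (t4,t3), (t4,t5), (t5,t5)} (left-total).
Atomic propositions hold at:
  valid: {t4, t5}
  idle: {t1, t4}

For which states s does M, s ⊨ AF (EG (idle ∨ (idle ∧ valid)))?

Sat(idle ∧ valid) = {t4}
Sat(idle ∨ (idle ∧ valid)) = {t1, t4}
EG (idle ∨ (idle ∧ valid)): greatest fixpoint, start Z0 = {t1, t4}, keep only states in Sat with some successor in Z. Z1 = {t1}; fixed.
Sat(EG (idle ∨ (idle ∧ valid))) = {t1}
AF (EG (idle ∨ (idle ∧ valid))): least fixpoint, start Z0 = {t1}, add states with every successor in Z. Z1 = {t1, t3}; fixed.
Sat(AF (EG (idle ∨ (idle ∧ valid)))) = {t1, t3}

{t1, t3}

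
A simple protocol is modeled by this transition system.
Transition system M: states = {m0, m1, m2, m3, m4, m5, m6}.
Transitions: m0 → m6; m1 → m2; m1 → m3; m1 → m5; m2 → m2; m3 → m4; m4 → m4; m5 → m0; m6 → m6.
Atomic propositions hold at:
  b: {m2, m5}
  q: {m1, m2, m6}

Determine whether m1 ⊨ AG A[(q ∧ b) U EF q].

Sat(q ∧ b) = {m2}
EF q: least fixpoint, start Z0 = {m1, m2, m6}, add states with some successor in Z. Z1 = {m0, m1, m2, m6}; Z2 = {m0, m1, m2, m5, m6}; fixed.
Sat(EF q) = {m0, m1, m2, m5, m6}
A[(q ∧ b) U EF q]: least fixpoint, start Z0 = Sat(EF q) = {m0, m1, m2, m5, m6}, add states in Sat(q ∧ b) with every successor in Z. Already a fixed point.
Sat(A[(q ∧ b) U EF q]) = {m0, m1, m2, m5, m6}
AG A[(q ∧ b) U EF q]: greatest fixpoint, start Z0 = {m0, m1, m2, m5, m6}, keep only states in Sat with every successor in Z. Z1 = {m0, m2, m5, m6}; fixed.
Sat(AG A[(q ∧ b) U EF q]) = {m0, m2, m5, m6}
m1 ∉ Sat(AG A[(q ∧ b) U EF q]) = {m0, m2, m5, m6}, so the formula does not hold at m1.

No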